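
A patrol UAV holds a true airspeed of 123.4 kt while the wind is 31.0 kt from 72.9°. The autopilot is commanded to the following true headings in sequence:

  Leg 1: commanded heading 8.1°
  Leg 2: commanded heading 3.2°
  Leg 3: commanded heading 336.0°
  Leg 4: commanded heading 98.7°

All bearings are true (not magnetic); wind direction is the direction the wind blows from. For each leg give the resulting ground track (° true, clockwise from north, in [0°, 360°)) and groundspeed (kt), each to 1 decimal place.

Leg 1: track=353.8°, groundspeed=113.7 kt
Leg 2: track=348.7°, groundspeed=116.3 kt
Leg 3: track=322.4°, groundspeed=130.8 kt
Leg 4: track=106.7°, groundspeed=96.4 kt

Leg 1: heading 8.1°; drift -14.3° → track 353.8°, groundspeed 113.7 kt
Leg 2: heading 3.2°; drift -14.5° → track 348.7°, groundspeed 116.3 kt
Leg 3: heading 336.0°; drift -13.6° → track 322.4°, groundspeed 130.8 kt
Leg 4: heading 98.7°; drift +8.0° → track 106.7°, groundspeed 96.4 kt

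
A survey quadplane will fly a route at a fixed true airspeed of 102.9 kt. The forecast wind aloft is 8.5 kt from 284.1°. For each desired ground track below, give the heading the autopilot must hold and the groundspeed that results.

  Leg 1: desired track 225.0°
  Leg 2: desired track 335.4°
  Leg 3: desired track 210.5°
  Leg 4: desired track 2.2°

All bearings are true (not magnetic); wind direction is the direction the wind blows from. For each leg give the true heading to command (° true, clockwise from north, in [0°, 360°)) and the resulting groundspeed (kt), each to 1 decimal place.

Leg 1: desired track 225.0°; wind correction +4.1° → command heading 229.1°, groundspeed 98.3 kt
Leg 2: desired track 335.4°; wind correction -3.7° → command heading 331.7°, groundspeed 97.4 kt
Leg 3: desired track 210.5°; wind correction +4.5° → command heading 215.0°, groundspeed 100.2 kt
Leg 4: desired track 2.2°; wind correction -4.6° → command heading 357.6°, groundspeed 100.8 kt

Leg 1: heading=229.1°, groundspeed=98.3 kt
Leg 2: heading=331.7°, groundspeed=97.4 kt
Leg 3: heading=215.0°, groundspeed=100.2 kt
Leg 4: heading=357.6°, groundspeed=100.8 kt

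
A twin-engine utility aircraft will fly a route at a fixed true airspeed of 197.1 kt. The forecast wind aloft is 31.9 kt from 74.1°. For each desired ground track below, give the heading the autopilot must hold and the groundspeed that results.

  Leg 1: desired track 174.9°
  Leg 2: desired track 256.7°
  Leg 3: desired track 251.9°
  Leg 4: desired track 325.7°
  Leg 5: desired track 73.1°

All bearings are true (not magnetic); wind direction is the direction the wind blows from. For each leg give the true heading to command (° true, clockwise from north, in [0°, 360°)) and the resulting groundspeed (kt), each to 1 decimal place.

Leg 1: desired track 174.9°; wind correction -9.1° → command heading 165.8°, groundspeed 200.6 kt
Leg 2: desired track 256.7°; wind correction +0.4° → command heading 257.1°, groundspeed 229.0 kt
Leg 3: desired track 251.9°; wind correction -0.4° → command heading 251.5°, groundspeed 229.0 kt
Leg 4: desired track 325.7°; wind correction +8.8° → command heading 334.5°, groundspeed 204.8 kt
Leg 5: desired track 73.1°; wind correction +0.2° → command heading 73.3°, groundspeed 165.2 kt

Leg 1: heading=165.8°, groundspeed=200.6 kt
Leg 2: heading=257.1°, groundspeed=229.0 kt
Leg 3: heading=251.5°, groundspeed=229.0 kt
Leg 4: heading=334.5°, groundspeed=204.8 kt
Leg 5: heading=73.3°, groundspeed=165.2 kt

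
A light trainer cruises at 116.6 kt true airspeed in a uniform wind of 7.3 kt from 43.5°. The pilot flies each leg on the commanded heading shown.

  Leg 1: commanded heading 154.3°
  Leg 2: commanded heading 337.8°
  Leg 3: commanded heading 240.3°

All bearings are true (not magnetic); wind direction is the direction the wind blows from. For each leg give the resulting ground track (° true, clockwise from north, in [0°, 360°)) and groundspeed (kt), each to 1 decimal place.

Leg 1: track=157.6°, groundspeed=119.4 kt
Leg 2: track=334.4°, groundspeed=113.8 kt
Leg 3: track=239.3°, groundspeed=123.6 kt

Leg 1: heading 154.3°; drift +3.3° → track 157.6°, groundspeed 119.4 kt
Leg 2: heading 337.8°; drift -3.4° → track 334.4°, groundspeed 113.8 kt
Leg 3: heading 240.3°; drift -1.0° → track 239.3°, groundspeed 123.6 kt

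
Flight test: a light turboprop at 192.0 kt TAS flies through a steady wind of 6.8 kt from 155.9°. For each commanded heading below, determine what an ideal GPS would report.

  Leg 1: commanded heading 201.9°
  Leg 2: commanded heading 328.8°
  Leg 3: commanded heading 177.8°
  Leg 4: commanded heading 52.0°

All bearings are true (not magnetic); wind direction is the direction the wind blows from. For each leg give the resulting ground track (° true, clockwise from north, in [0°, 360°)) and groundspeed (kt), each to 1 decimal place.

Leg 1: track=203.4°, groundspeed=187.3 kt
Leg 2: track=329.0°, groundspeed=198.7 kt
Leg 3: track=178.6°, groundspeed=185.7 kt
Leg 4: track=50.0°, groundspeed=193.7 kt

Leg 1: heading 201.9°; drift +1.5° → track 203.4°, groundspeed 187.3 kt
Leg 2: heading 328.8°; drift +0.2° → track 329.0°, groundspeed 198.7 kt
Leg 3: heading 177.8°; drift +0.8° → track 178.6°, groundspeed 185.7 kt
Leg 4: heading 52.0°; drift -2.0° → track 50.0°, groundspeed 193.7 kt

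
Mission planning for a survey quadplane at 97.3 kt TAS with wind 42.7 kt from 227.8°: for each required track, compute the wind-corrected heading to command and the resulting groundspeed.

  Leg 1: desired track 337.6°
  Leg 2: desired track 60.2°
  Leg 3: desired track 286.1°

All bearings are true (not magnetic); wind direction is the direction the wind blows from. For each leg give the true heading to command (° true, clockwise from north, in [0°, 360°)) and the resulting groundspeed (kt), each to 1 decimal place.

Leg 1: desired track 337.6°; wind correction -24.4° → command heading 313.2°, groundspeed 103.1 kt
Leg 2: desired track 60.2°; wind correction +5.4° → command heading 65.6°, groundspeed 138.6 kt
Leg 3: desired track 286.1°; wind correction -21.9° → command heading 264.2°, groundspeed 67.8 kt

Leg 1: heading=313.2°, groundspeed=103.1 kt
Leg 2: heading=65.6°, groundspeed=138.6 kt
Leg 3: heading=264.2°, groundspeed=67.8 kt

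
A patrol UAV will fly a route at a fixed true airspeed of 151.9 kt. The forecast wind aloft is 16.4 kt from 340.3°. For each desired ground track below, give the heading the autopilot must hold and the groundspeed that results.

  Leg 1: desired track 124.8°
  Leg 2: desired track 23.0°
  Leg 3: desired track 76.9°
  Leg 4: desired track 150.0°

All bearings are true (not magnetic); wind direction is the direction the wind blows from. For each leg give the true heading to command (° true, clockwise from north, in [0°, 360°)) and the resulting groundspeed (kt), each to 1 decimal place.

Leg 1: heading=121.2°, groundspeed=165.0 kt
Leg 2: heading=18.8°, groundspeed=139.4 kt
Leg 3: heading=70.7°, groundspeed=152.9 kt
Leg 4: heading=148.9°, groundspeed=168.0 kt

Leg 1: desired track 124.8°; wind correction -3.6° → command heading 121.2°, groundspeed 165.0 kt
Leg 2: desired track 23.0°; wind correction -4.2° → command heading 18.8°, groundspeed 139.4 kt
Leg 3: desired track 76.9°; wind correction -6.2° → command heading 70.7°, groundspeed 152.9 kt
Leg 4: desired track 150.0°; wind correction -1.1° → command heading 148.9°, groundspeed 168.0 kt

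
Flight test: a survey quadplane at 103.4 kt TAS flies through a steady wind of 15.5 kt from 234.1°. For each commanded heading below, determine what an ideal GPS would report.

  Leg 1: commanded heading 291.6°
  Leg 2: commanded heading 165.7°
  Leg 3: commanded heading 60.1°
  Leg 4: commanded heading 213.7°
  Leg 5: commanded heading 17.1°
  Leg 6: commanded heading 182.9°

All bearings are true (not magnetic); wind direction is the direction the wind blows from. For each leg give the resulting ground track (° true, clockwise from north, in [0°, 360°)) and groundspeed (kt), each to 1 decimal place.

Leg 1: track=299.4°, groundspeed=96.0 kt
Leg 2: track=157.3°, groundspeed=98.8 kt
Leg 3: track=59.3°, groundspeed=118.8 kt
Leg 4: track=210.2°, groundspeed=89.0 kt
Leg 5: track=21.7°, groundspeed=116.2 kt
Leg 6: track=175.6°, groundspeed=94.5 kt

Leg 1: heading 291.6°; drift +7.8° → track 299.4°, groundspeed 96.0 kt
Leg 2: heading 165.7°; drift -8.4° → track 157.3°, groundspeed 98.8 kt
Leg 3: heading 60.1°; drift -0.8° → track 59.3°, groundspeed 118.8 kt
Leg 4: heading 213.7°; drift -3.5° → track 210.2°, groundspeed 89.0 kt
Leg 5: heading 17.1°; drift +4.6° → track 21.7°, groundspeed 116.2 kt
Leg 6: heading 182.9°; drift -7.3° → track 175.6°, groundspeed 94.5 kt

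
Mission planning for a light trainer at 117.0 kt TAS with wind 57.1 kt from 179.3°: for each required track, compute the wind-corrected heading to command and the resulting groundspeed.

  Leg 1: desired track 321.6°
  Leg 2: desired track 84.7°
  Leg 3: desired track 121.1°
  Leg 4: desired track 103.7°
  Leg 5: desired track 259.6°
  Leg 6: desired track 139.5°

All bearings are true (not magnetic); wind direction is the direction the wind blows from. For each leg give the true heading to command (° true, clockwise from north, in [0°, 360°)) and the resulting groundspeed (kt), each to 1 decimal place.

Leg 1: desired track 321.6°; wind correction -17.4° → command heading 304.2°, groundspeed 156.8 kt
Leg 2: desired track 84.7°; wind correction +29.1° → command heading 113.8°, groundspeed 106.8 kt
Leg 3: desired track 121.1°; wind correction +24.5° → command heading 145.6°, groundspeed 76.4 kt
Leg 4: desired track 103.7°; wind correction +28.2° → command heading 131.9°, groundspeed 88.9 kt
Leg 5: desired track 259.6°; wind correction -28.8° → command heading 230.8°, groundspeed 93.0 kt
Leg 6: desired track 139.5°; wind correction +18.2° → command heading 157.7°, groundspeed 67.3 kt

Leg 1: heading=304.2°, groundspeed=156.8 kt
Leg 2: heading=113.8°, groundspeed=106.8 kt
Leg 3: heading=145.6°, groundspeed=76.4 kt
Leg 4: heading=131.9°, groundspeed=88.9 kt
Leg 5: heading=230.8°, groundspeed=93.0 kt
Leg 6: heading=157.7°, groundspeed=67.3 kt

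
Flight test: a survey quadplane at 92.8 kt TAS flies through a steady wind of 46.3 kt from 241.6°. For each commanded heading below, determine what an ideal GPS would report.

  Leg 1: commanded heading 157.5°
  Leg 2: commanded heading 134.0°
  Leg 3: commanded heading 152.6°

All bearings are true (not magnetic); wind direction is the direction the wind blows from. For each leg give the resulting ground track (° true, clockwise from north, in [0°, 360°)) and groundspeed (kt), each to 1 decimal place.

Leg 1: heading 157.5°; drift -27.6° → track 129.9°, groundspeed 99.4 kt
Leg 2: heading 134.0°; drift -22.5° → track 111.5°, groundspeed 115.6 kt
Leg 3: heading 152.6°; drift -26.7° → track 125.9°, groundspeed 103.0 kt

Leg 1: track=129.9°, groundspeed=99.4 kt
Leg 2: track=111.5°, groundspeed=115.6 kt
Leg 3: track=125.9°, groundspeed=103.0 kt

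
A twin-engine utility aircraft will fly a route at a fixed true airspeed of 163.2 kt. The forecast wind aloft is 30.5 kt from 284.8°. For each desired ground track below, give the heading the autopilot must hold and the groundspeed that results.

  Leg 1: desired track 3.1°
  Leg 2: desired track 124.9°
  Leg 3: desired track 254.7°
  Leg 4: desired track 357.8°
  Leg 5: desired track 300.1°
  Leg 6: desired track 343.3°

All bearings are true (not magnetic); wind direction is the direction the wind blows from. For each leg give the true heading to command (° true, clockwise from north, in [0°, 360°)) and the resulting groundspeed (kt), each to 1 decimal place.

Leg 1: desired track 3.1°; wind correction -10.5° → command heading 352.6°, groundspeed 154.3 kt
Leg 2: desired track 124.9°; wind correction +3.7° → command heading 128.6°, groundspeed 191.5 kt
Leg 3: desired track 254.7°; wind correction +5.4° → command heading 260.1°, groundspeed 136.1 kt
Leg 4: desired track 357.8°; wind correction -10.3° → command heading 347.5°, groundspeed 151.7 kt
Leg 5: desired track 300.1°; wind correction -2.8° → command heading 297.3°, groundspeed 133.6 kt
Leg 6: desired track 343.3°; wind correction -9.2° → command heading 334.1°, groundspeed 145.2 kt

Leg 1: heading=352.6°, groundspeed=154.3 kt
Leg 2: heading=128.6°, groundspeed=191.5 kt
Leg 3: heading=260.1°, groundspeed=136.1 kt
Leg 4: heading=347.5°, groundspeed=151.7 kt
Leg 5: heading=297.3°, groundspeed=133.6 kt
Leg 6: heading=334.1°, groundspeed=145.2 kt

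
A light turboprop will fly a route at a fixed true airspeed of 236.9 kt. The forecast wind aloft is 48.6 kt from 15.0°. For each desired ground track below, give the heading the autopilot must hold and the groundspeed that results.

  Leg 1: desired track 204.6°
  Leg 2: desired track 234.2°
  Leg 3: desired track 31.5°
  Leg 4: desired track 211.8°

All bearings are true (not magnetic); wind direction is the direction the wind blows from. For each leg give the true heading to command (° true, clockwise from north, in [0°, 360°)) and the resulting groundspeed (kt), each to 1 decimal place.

Leg 1: heading=206.6°, groundspeed=284.7 kt
Leg 2: heading=241.6°, groundspeed=272.6 kt
Leg 3: heading=28.2°, groundspeed=189.9 kt
Leg 4: heading=215.2°, groundspeed=283.0 kt

Leg 1: desired track 204.6°; wind correction +2.0° → command heading 206.6°, groundspeed 284.7 kt
Leg 2: desired track 234.2°; wind correction +7.4° → command heading 241.6°, groundspeed 272.6 kt
Leg 3: desired track 31.5°; wind correction -3.3° → command heading 28.2°, groundspeed 189.9 kt
Leg 4: desired track 211.8°; wind correction +3.4° → command heading 215.2°, groundspeed 283.0 kt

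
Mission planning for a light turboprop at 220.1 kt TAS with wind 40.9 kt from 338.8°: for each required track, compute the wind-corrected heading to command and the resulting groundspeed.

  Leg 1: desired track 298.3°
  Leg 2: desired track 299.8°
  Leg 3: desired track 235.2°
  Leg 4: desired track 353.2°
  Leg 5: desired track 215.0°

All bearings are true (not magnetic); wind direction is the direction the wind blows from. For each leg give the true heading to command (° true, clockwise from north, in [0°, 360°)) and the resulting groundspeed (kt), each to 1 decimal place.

Leg 1: desired track 298.3°; wind correction +6.9° → command heading 305.2°, groundspeed 187.4 kt
Leg 2: desired track 299.8°; wind correction +6.7° → command heading 306.5°, groundspeed 186.8 kt
Leg 3: desired track 235.2°; wind correction +10.4° → command heading 245.6°, groundspeed 226.1 kt
Leg 4: desired track 353.2°; wind correction -2.6° → command heading 350.6°, groundspeed 180.2 kt
Leg 5: desired track 215.0°; wind correction +8.9° → command heading 223.9°, groundspeed 240.2 kt

Leg 1: heading=305.2°, groundspeed=187.4 kt
Leg 2: heading=306.5°, groundspeed=186.8 kt
Leg 3: heading=245.6°, groundspeed=226.1 kt
Leg 4: heading=350.6°, groundspeed=180.2 kt
Leg 5: heading=223.9°, groundspeed=240.2 kt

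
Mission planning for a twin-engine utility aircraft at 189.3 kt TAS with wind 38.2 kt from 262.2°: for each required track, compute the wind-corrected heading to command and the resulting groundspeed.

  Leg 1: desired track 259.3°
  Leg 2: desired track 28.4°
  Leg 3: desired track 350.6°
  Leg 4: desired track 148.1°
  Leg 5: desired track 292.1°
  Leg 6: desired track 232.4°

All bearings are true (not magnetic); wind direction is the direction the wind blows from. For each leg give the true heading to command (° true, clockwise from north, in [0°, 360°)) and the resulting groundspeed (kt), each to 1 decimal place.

Leg 1: heading=259.9°, groundspeed=151.1 kt
Leg 2: heading=19.0°, groundspeed=209.3 kt
Leg 3: heading=339.0°, groundspeed=184.3 kt
Leg 4: heading=158.7°, groundspeed=201.7 kt
Leg 5: heading=286.3°, groundspeed=155.2 kt
Leg 6: heading=238.2°, groundspeed=155.2 kt

Leg 1: desired track 259.3°; wind correction +0.6° → command heading 259.9°, groundspeed 151.1 kt
Leg 2: desired track 28.4°; wind correction -9.4° → command heading 19.0°, groundspeed 209.3 kt
Leg 3: desired track 350.6°; wind correction -11.6° → command heading 339.0°, groundspeed 184.3 kt
Leg 4: desired track 148.1°; wind correction +10.6° → command heading 158.7°, groundspeed 201.7 kt
Leg 5: desired track 292.1°; wind correction -5.8° → command heading 286.3°, groundspeed 155.2 kt
Leg 6: desired track 232.4°; wind correction +5.8° → command heading 238.2°, groundspeed 155.2 kt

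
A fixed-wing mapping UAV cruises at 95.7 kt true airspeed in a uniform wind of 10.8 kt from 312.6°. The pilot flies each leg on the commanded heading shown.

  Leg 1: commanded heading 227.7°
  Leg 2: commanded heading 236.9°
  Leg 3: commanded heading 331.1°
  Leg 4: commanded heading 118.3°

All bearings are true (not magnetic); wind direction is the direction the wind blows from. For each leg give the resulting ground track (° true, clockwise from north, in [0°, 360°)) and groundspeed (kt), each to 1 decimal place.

Leg 1: track=221.2°, groundspeed=95.3 kt
Leg 2: track=230.5°, groundspeed=93.6 kt
Leg 3: track=333.4°, groundspeed=85.5 kt
Leg 4: track=119.7°, groundspeed=106.2 kt

Leg 1: heading 227.7°; drift -6.5° → track 221.2°, groundspeed 95.3 kt
Leg 2: heading 236.9°; drift -6.4° → track 230.5°, groundspeed 93.6 kt
Leg 3: heading 331.1°; drift +2.3° → track 333.4°, groundspeed 85.5 kt
Leg 4: heading 118.3°; drift +1.4° → track 119.7°, groundspeed 106.2 kt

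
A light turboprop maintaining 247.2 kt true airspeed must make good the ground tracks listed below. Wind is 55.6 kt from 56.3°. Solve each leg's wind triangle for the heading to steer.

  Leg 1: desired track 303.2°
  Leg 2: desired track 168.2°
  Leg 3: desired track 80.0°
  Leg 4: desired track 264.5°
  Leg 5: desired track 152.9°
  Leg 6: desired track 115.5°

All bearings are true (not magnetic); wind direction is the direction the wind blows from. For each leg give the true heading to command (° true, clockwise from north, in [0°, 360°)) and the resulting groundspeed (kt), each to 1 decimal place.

Leg 1: heading=315.1°, groundspeed=263.7 kt
Leg 2: heading=156.2°, groundspeed=262.5 kt
Leg 3: heading=74.8°, groundspeed=195.3 kt
Leg 4: heading=270.6°, groundspeed=294.8 kt
Leg 5: heading=140.0°, groundspeed=247.3 kt
Leg 6: heading=104.4°, groundspeed=214.1 kt

Leg 1: desired track 303.2°; wind correction +11.9° → command heading 315.1°, groundspeed 263.7 kt
Leg 2: desired track 168.2°; wind correction -12.0° → command heading 156.2°, groundspeed 262.5 kt
Leg 3: desired track 80.0°; wind correction -5.2° → command heading 74.8°, groundspeed 195.3 kt
Leg 4: desired track 264.5°; wind correction +6.1° → command heading 270.6°, groundspeed 294.8 kt
Leg 5: desired track 152.9°; wind correction -12.9° → command heading 140.0°, groundspeed 247.3 kt
Leg 6: desired track 115.5°; wind correction -11.1° → command heading 104.4°, groundspeed 214.1 kt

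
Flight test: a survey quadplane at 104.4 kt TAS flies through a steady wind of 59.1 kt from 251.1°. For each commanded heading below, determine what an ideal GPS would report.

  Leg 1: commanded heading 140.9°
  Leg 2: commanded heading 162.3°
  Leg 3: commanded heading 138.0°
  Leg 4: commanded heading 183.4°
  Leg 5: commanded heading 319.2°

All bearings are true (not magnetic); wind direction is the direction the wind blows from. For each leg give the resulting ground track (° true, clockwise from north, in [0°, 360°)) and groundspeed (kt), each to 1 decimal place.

Leg 1: heading 140.9°; drift -24.0° → track 116.9°, groundspeed 136.6 kt
Leg 2: heading 162.3°; drift -29.8° → track 132.5°, groundspeed 118.9 kt
Leg 3: heading 138.0°; drift -23.1° → track 114.9°, groundspeed 138.7 kt
Leg 4: heading 183.4°; drift -33.7° → track 149.7°, groundspeed 98.5 kt
Leg 5: heading 319.2°; drift +33.7° → track 352.9°, groundspeed 98.9 kt

Leg 1: track=116.9°, groundspeed=136.6 kt
Leg 2: track=132.5°, groundspeed=118.9 kt
Leg 3: track=114.9°, groundspeed=138.7 kt
Leg 4: track=149.7°, groundspeed=98.5 kt
Leg 5: track=352.9°, groundspeed=98.9 kt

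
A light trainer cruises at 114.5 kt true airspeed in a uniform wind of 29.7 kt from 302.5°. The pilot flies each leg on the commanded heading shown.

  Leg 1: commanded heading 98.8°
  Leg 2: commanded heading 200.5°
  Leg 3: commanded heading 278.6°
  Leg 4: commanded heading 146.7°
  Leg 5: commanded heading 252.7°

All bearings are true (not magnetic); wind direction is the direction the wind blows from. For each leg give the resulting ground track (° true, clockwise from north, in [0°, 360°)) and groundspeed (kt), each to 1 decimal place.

Leg 1: heading 98.8°; drift +4.8° → track 103.6°, groundspeed 142.2 kt
Leg 2: heading 200.5°; drift -13.5° → track 187.0°, groundspeed 124.1 kt
Leg 3: heading 278.6°; drift -7.8° → track 270.8°, groundspeed 88.2 kt
Leg 4: heading 146.7°; drift -4.9° → track 141.8°, groundspeed 142.1 kt
Leg 5: heading 252.7°; drift -13.4° → track 239.3°, groundspeed 98.0 kt

Leg 1: track=103.6°, groundspeed=142.2 kt
Leg 2: track=187.0°, groundspeed=124.1 kt
Leg 3: track=270.8°, groundspeed=88.2 kt
Leg 4: track=141.8°, groundspeed=142.1 kt
Leg 5: track=239.3°, groundspeed=98.0 kt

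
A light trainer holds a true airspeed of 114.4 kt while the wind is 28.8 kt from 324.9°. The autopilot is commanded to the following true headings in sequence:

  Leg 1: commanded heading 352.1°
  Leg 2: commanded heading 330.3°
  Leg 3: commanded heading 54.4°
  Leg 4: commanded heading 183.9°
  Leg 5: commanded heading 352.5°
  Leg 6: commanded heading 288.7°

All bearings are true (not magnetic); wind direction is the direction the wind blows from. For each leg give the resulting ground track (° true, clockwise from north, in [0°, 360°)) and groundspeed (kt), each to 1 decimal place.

Leg 1: heading 352.1°; drift +8.4° → track 0.5°, groundspeed 89.8 kt
Leg 2: heading 330.3°; drift +1.8° → track 332.1°, groundspeed 85.8 kt
Leg 3: heading 54.4°; drift +14.2° → track 68.6°, groundspeed 117.7 kt
Leg 4: heading 183.9°; drift -7.5° → track 176.4°, groundspeed 138.0 kt
Leg 5: heading 352.5°; drift +8.5° → track 1.0°, groundspeed 89.9 kt
Leg 6: heading 288.7°; drift -10.6° → track 278.1°, groundspeed 92.7 kt

Leg 1: track=0.5°, groundspeed=89.8 kt
Leg 2: track=332.1°, groundspeed=85.8 kt
Leg 3: track=68.6°, groundspeed=117.7 kt
Leg 4: track=176.4°, groundspeed=138.0 kt
Leg 5: track=1.0°, groundspeed=89.9 kt
Leg 6: track=278.1°, groundspeed=92.7 kt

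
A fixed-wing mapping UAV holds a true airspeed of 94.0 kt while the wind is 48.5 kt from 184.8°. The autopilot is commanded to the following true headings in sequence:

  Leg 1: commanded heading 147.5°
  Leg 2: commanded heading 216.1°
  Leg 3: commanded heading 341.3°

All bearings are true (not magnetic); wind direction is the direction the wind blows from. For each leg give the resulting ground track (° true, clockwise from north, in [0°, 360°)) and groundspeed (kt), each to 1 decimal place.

Leg 1: heading 147.5°; drift -27.9° → track 119.6°, groundspeed 62.7 kt
Leg 2: heading 216.1°; drift +25.6° → track 241.7°, groundspeed 58.3 kt
Leg 3: heading 341.3°; drift +8.0° → track 349.3°, groundspeed 139.8 kt

Leg 1: track=119.6°, groundspeed=62.7 kt
Leg 2: track=241.7°, groundspeed=58.3 kt
Leg 3: track=349.3°, groundspeed=139.8 kt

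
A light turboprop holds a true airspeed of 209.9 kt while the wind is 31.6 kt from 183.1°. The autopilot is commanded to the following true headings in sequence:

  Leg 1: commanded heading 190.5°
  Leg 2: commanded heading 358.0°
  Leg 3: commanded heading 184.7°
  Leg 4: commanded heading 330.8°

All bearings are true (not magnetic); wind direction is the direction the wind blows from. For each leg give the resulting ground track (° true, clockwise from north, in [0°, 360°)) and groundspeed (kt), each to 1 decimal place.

Leg 1: heading 190.5°; drift +1.3° → track 191.8°, groundspeed 178.6 kt
Leg 2: heading 358.0°; drift +0.7° → track 358.7°, groundspeed 241.4 kt
Leg 3: heading 184.7°; drift +0.3° → track 185.0°, groundspeed 178.3 kt
Leg 4: heading 330.8°; drift +4.1° → track 334.9°, groundspeed 237.2 kt

Leg 1: track=191.8°, groundspeed=178.6 kt
Leg 2: track=358.7°, groundspeed=241.4 kt
Leg 3: track=185.0°, groundspeed=178.3 kt
Leg 4: track=334.9°, groundspeed=237.2 kt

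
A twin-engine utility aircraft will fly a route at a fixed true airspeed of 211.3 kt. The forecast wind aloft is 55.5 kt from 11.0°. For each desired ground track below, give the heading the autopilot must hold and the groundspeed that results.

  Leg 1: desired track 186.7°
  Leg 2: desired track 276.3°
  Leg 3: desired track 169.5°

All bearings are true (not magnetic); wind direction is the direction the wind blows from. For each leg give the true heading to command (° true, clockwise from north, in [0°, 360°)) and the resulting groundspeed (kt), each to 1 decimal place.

Leg 1: heading=185.6°, groundspeed=266.6 kt
Leg 2: heading=291.5°, groundspeed=208.5 kt
Leg 3: heading=164.0°, groundspeed=262.0 kt

Leg 1: desired track 186.7°; wind correction -1.1° → command heading 185.6°, groundspeed 266.6 kt
Leg 2: desired track 276.3°; wind correction +15.2° → command heading 291.5°, groundspeed 208.5 kt
Leg 3: desired track 169.5°; wind correction -5.5° → command heading 164.0°, groundspeed 262.0 kt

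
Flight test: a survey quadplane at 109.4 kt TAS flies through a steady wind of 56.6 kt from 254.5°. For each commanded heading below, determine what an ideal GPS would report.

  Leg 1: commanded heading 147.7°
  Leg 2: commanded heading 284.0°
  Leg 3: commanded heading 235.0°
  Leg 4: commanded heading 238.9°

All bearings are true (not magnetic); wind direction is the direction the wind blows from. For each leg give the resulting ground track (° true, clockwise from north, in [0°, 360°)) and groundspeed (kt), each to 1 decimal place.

Leg 1: heading 147.7°; drift -23.3° → track 124.4°, groundspeed 136.9 kt
Leg 2: heading 284.0°; drift +24.9° → track 308.9°, groundspeed 66.3 kt
Leg 3: heading 235.0°; drift -18.6° → track 216.4°, groundspeed 59.1 kt
Leg 4: heading 238.9°; drift -15.5° → track 223.4°, groundspeed 57.0 kt

Leg 1: track=124.4°, groundspeed=136.9 kt
Leg 2: track=308.9°, groundspeed=66.3 kt
Leg 3: track=216.4°, groundspeed=59.1 kt
Leg 4: track=223.4°, groundspeed=57.0 kt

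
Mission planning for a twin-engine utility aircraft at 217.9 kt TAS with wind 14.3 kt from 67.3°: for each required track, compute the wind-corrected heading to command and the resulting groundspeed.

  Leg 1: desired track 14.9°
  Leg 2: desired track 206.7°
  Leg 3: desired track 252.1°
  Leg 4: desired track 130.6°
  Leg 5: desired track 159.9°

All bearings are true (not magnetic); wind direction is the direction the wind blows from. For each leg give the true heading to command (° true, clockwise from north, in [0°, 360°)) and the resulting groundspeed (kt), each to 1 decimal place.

Leg 1: desired track 14.9°; wind correction +3.0° → command heading 17.9°, groundspeed 208.9 kt
Leg 2: desired track 206.7°; wind correction -2.4° → command heading 204.3°, groundspeed 228.6 kt
Leg 3: desired track 252.1°; wind correction +0.3° → command heading 252.4°, groundspeed 232.1 kt
Leg 4: desired track 130.6°; wind correction -3.4° → command heading 127.2°, groundspeed 211.1 kt
Leg 5: desired track 159.9°; wind correction -3.8° → command heading 156.1°, groundspeed 218.1 kt

Leg 1: heading=17.9°, groundspeed=208.9 kt
Leg 2: heading=204.3°, groundspeed=228.6 kt
Leg 3: heading=252.4°, groundspeed=232.1 kt
Leg 4: heading=127.2°, groundspeed=211.1 kt
Leg 5: heading=156.1°, groundspeed=218.1 kt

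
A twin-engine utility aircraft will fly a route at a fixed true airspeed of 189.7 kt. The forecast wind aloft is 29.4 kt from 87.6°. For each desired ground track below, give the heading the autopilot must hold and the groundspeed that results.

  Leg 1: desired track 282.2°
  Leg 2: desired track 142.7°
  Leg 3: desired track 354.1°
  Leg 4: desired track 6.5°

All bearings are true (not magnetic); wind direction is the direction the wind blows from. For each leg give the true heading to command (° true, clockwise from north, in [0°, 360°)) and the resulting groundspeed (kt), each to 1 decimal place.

Leg 1: heading=284.4°, groundspeed=218.0 kt
Leg 2: heading=135.4°, groundspeed=171.3 kt
Leg 3: heading=3.0°, groundspeed=189.2 kt
Leg 4: heading=15.3°, groundspeed=182.9 kt

Leg 1: desired track 282.2°; wind correction +2.2° → command heading 284.4°, groundspeed 218.0 kt
Leg 2: desired track 142.7°; wind correction -7.3° → command heading 135.4°, groundspeed 171.3 kt
Leg 3: desired track 354.1°; wind correction +8.9° → command heading 3.0°, groundspeed 189.2 kt
Leg 4: desired track 6.5°; wind correction +8.8° → command heading 15.3°, groundspeed 182.9 kt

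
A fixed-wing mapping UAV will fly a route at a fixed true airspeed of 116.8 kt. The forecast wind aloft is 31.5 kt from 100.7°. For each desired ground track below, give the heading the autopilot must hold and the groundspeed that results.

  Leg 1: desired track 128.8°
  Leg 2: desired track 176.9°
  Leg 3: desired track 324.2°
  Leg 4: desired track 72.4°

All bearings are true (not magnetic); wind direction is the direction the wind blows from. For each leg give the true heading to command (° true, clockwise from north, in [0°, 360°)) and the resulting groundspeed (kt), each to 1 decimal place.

Leg 1: heading=121.5°, groundspeed=88.1 kt
Leg 2: heading=161.7°, groundspeed=105.2 kt
Leg 3: heading=334.9°, groundspeed=137.6 kt
Leg 4: heading=79.7°, groundspeed=88.1 kt

Leg 1: desired track 128.8°; wind correction -7.3° → command heading 121.5°, groundspeed 88.1 kt
Leg 2: desired track 176.9°; wind correction -15.2° → command heading 161.7°, groundspeed 105.2 kt
Leg 3: desired track 324.2°; wind correction +10.7° → command heading 334.9°, groundspeed 137.6 kt
Leg 4: desired track 72.4°; wind correction +7.3° → command heading 79.7°, groundspeed 88.1 kt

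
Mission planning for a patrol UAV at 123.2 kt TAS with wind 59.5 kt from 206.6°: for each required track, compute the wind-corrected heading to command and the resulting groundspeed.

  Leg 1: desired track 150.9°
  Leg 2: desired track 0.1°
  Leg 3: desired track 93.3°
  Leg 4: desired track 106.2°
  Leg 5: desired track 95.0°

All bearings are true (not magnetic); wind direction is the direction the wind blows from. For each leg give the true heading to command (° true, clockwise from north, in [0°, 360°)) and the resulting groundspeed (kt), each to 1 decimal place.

Leg 1: heading=174.4°, groundspeed=79.4 kt
Leg 2: heading=347.7°, groundspeed=173.6 kt
Leg 3: heading=119.6°, groundspeed=134.0 kt
Leg 4: heading=134.6°, groundspeed=119.2 kt
Leg 5: heading=121.7°, groundspeed=132.0 kt

Leg 1: desired track 150.9°; wind correction +23.5° → command heading 174.4°, groundspeed 79.4 kt
Leg 2: desired track 0.1°; wind correction -12.4° → command heading 347.7°, groundspeed 173.6 kt
Leg 3: desired track 93.3°; wind correction +26.3° → command heading 119.6°, groundspeed 134.0 kt
Leg 4: desired track 106.2°; wind correction +28.4° → command heading 134.6°, groundspeed 119.2 kt
Leg 5: desired track 95.0°; wind correction +26.7° → command heading 121.7°, groundspeed 132.0 kt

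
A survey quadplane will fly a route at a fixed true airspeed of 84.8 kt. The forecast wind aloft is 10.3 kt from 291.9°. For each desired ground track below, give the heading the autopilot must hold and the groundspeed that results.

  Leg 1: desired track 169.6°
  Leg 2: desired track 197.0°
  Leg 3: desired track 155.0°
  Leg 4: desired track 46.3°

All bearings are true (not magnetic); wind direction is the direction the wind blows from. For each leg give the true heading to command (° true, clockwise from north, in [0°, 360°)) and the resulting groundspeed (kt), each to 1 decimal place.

Leg 1: heading=175.5°, groundspeed=89.9 kt
Leg 2: heading=204.0°, groundspeed=85.1 kt
Leg 3: heading=159.8°, groundspeed=92.0 kt
Leg 4: heading=39.9°, groundspeed=88.5 kt

Leg 1: desired track 169.6°; wind correction +5.9° → command heading 175.5°, groundspeed 89.9 kt
Leg 2: desired track 197.0°; wind correction +7.0° → command heading 204.0°, groundspeed 85.1 kt
Leg 3: desired track 155.0°; wind correction +4.8° → command heading 159.8°, groundspeed 92.0 kt
Leg 4: desired track 46.3°; wind correction -6.4° → command heading 39.9°, groundspeed 88.5 kt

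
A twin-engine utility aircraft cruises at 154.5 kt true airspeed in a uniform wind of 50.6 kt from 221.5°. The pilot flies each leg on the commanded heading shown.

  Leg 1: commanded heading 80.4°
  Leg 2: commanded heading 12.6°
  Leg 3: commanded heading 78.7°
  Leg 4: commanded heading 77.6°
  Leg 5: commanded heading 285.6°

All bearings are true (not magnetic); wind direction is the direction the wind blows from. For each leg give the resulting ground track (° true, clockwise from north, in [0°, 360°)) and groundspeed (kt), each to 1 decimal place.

Leg 1: heading 80.4°; drift -9.3° → track 71.1°, groundspeed 196.5 kt
Leg 2: heading 12.6°; drift +7.0° → track 19.6°, groundspeed 200.3 kt
Leg 3: heading 78.7°; drift -8.9° → track 69.8°, groundspeed 197.2 kt
Leg 4: heading 77.6°; drift -8.7° → track 68.9°, groundspeed 197.6 kt
Leg 5: heading 285.6°; drift +19.0° → track 304.6°, groundspeed 140.0 kt

Leg 1: track=71.1°, groundspeed=196.5 kt
Leg 2: track=19.6°, groundspeed=200.3 kt
Leg 3: track=69.8°, groundspeed=197.2 kt
Leg 4: track=68.9°, groundspeed=197.6 kt
Leg 5: track=304.6°, groundspeed=140.0 kt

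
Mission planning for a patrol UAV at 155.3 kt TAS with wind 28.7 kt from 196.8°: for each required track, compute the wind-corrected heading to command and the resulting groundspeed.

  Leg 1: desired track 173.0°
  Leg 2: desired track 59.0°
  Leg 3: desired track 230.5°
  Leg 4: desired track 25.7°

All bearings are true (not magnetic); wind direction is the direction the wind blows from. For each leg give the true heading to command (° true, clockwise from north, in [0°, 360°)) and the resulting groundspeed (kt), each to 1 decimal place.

Leg 1: desired track 173.0°; wind correction +4.3° → command heading 177.3°, groundspeed 128.6 kt
Leg 2: desired track 59.0°; wind correction +7.1° → command heading 66.1°, groundspeed 175.4 kt
Leg 3: desired track 230.5°; wind correction -5.9° → command heading 224.6°, groundspeed 130.6 kt
Leg 4: desired track 25.7°; wind correction +1.6° → command heading 27.3°, groundspeed 183.6 kt

Leg 1: heading=177.3°, groundspeed=128.6 kt
Leg 2: heading=66.1°, groundspeed=175.4 kt
Leg 3: heading=224.6°, groundspeed=130.6 kt
Leg 4: heading=27.3°, groundspeed=183.6 kt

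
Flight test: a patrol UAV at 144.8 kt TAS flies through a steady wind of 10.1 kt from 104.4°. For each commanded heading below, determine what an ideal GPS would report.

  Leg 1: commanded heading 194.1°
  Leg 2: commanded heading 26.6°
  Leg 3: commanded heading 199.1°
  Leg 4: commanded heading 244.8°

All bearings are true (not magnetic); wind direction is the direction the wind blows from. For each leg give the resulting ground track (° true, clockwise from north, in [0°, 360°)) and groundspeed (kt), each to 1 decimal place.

Leg 1: track=198.1°, groundspeed=145.1 kt
Leg 2: track=22.6°, groundspeed=143.0 kt
Leg 3: track=203.1°, groundspeed=146.0 kt
Leg 4: track=247.2°, groundspeed=152.7 kt

Leg 1: heading 194.1°; drift +4.0° → track 198.1°, groundspeed 145.1 kt
Leg 2: heading 26.6°; drift -4.0° → track 22.6°, groundspeed 143.0 kt
Leg 3: heading 199.1°; drift +4.0° → track 203.1°, groundspeed 146.0 kt
Leg 4: heading 244.8°; drift +2.4° → track 247.2°, groundspeed 152.7 kt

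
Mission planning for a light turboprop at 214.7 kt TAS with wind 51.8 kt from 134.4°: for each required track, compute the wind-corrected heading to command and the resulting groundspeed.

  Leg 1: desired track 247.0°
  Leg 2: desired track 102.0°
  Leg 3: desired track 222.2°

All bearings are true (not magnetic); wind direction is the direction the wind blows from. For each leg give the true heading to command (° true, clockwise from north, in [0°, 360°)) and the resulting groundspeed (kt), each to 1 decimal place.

Leg 1: desired track 247.0°; wind correction -12.9° → command heading 234.1°, groundspeed 229.2 kt
Leg 2: desired track 102.0°; wind correction +7.4° → command heading 109.4°, groundspeed 169.2 kt
Leg 3: desired track 222.2°; wind correction -14.0° → command heading 208.2°, groundspeed 206.4 kt

Leg 1: heading=234.1°, groundspeed=229.2 kt
Leg 2: heading=109.4°, groundspeed=169.2 kt
Leg 3: heading=208.2°, groundspeed=206.4 kt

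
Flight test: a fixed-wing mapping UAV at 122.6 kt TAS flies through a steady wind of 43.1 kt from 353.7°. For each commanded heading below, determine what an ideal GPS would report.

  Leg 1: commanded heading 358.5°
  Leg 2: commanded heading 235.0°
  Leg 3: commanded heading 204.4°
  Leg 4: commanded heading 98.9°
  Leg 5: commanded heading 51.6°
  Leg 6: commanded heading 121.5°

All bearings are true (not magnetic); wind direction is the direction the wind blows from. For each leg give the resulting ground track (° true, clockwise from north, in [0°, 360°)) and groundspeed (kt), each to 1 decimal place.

Leg 1: heading 358.5°; drift +2.6° → track 1.1°, groundspeed 79.7 kt
Leg 2: heading 235.0°; drift -14.8° → track 220.2°, groundspeed 148.2 kt
Leg 3: heading 204.4°; drift -7.8° → track 196.6°, groundspeed 161.2 kt
Leg 4: heading 98.9°; drift +17.3° → track 116.2°, groundspeed 140.2 kt
Leg 5: heading 51.6°; drift +20.1° → track 71.7°, groundspeed 106.2 kt
Leg 6: heading 121.5°; drift +12.9° → track 134.4°, groundspeed 152.9 kt

Leg 1: track=1.1°, groundspeed=79.7 kt
Leg 2: track=220.2°, groundspeed=148.2 kt
Leg 3: track=196.6°, groundspeed=161.2 kt
Leg 4: track=116.2°, groundspeed=140.2 kt
Leg 5: track=71.7°, groundspeed=106.2 kt
Leg 6: track=134.4°, groundspeed=152.9 kt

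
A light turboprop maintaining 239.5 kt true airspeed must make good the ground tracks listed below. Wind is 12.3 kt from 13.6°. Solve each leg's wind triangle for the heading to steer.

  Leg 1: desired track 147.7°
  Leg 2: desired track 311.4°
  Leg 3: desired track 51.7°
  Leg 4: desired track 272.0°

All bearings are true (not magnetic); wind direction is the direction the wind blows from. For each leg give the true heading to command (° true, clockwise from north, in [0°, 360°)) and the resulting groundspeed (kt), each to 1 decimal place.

Leg 1: desired track 147.7°; wind correction -2.1° → command heading 145.6°, groundspeed 247.9 kt
Leg 2: desired track 311.4°; wind correction +2.6° → command heading 314.0°, groundspeed 233.5 kt
Leg 3: desired track 51.7°; wind correction -1.8° → command heading 49.9°, groundspeed 229.7 kt
Leg 4: desired track 272.0°; wind correction +2.9° → command heading 274.9°, groundspeed 241.7 kt

Leg 1: heading=145.6°, groundspeed=247.9 kt
Leg 2: heading=314.0°, groundspeed=233.5 kt
Leg 3: heading=49.9°, groundspeed=229.7 kt
Leg 4: heading=274.9°, groundspeed=241.7 kt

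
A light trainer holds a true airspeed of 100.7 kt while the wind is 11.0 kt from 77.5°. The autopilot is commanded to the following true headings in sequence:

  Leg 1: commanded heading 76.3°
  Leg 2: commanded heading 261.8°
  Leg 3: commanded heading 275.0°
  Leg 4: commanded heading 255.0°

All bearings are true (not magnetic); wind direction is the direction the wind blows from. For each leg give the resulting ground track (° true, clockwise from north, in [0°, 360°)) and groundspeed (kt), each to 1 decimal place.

Leg 1: heading 76.3°; drift -0.1° → track 76.2°, groundspeed 89.7 kt
Leg 2: heading 261.8°; drift -0.4° → track 261.4°, groundspeed 111.7 kt
Leg 3: heading 275.0°; drift -1.7° → track 273.3°, groundspeed 111.2 kt
Leg 4: heading 255.0°; drift +0.2° → track 255.2°, groundspeed 111.7 kt

Leg 1: track=76.2°, groundspeed=89.7 kt
Leg 2: track=261.4°, groundspeed=111.7 kt
Leg 3: track=273.3°, groundspeed=111.2 kt
Leg 4: track=255.2°, groundspeed=111.7 kt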